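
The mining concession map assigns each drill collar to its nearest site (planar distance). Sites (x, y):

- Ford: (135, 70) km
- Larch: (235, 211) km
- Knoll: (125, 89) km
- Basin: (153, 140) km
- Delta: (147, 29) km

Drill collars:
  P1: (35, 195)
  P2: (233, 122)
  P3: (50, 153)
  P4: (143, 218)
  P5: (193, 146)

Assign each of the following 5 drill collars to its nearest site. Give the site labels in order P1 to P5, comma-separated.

Basin, Basin, Knoll, Basin, Basin

P1 → Basin (d²=16949.00)
P2 → Basin (d²=6724.00)
P3 → Knoll (d²=9721.00)
P4 → Basin (d²=6184.00)
P5 → Basin (d²=1636.00)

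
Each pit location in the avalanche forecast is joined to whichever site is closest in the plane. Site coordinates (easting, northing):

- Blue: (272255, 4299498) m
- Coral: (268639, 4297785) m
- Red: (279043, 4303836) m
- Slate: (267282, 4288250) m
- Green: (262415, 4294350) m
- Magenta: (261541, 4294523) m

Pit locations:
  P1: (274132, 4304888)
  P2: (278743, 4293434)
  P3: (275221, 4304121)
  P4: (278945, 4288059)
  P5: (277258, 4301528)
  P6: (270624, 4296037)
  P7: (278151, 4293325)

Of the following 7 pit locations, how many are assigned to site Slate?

1

P1 → Red
P2 → Blue
P3 → Red
P4 → Slate
P5 → Red
P6 → Coral
P7 → Blue
1 of the 7 goes to Slate.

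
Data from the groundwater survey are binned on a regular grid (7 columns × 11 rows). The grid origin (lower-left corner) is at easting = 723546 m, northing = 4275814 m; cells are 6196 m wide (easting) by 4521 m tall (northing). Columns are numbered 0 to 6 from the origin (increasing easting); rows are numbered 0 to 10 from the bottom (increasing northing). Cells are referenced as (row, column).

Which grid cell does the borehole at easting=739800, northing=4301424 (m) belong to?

Column index: ⌊(739800 − 723546) / 6196⌋ = ⌊2.623⌋ = 2
Row offset from origin: ⌊(4301424 − 4275814) / 4521⌋ = ⌊5.665⌋ = 5 → row 5

(5, 2)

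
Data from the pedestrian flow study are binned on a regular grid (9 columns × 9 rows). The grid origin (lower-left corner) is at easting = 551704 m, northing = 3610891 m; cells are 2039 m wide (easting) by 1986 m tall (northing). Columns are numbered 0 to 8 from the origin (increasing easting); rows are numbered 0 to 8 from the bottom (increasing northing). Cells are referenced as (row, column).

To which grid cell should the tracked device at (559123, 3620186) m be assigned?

(4, 3)

Column index: ⌊(559123 − 551704) / 2039⌋ = ⌊3.639⌋ = 3
Row offset from origin: ⌊(3620186 − 3610891) / 1986⌋ = ⌊4.680⌋ = 4 → row 4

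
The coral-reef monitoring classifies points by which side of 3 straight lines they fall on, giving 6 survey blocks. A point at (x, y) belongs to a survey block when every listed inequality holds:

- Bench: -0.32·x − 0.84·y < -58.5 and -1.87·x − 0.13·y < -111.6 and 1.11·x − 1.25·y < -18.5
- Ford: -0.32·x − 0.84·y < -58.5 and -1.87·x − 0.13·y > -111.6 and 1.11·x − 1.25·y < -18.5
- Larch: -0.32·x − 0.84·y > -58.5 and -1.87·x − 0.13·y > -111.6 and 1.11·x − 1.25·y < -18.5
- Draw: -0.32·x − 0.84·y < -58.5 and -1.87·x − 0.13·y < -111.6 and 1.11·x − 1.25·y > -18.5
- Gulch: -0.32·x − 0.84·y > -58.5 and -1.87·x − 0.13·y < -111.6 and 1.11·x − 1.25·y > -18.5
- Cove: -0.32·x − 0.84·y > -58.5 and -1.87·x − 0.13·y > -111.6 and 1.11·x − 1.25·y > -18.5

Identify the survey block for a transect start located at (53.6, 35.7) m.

Cove

-0.32·53.6 − 0.84·35.7 = -47.140, which is > -58.5
-1.87·53.6 − 0.13·35.7 = -104.873, which is > -111.6
1.11·53.6 − 1.25·35.7 = 14.871, which is > -18.5
This sign pattern matches Cove.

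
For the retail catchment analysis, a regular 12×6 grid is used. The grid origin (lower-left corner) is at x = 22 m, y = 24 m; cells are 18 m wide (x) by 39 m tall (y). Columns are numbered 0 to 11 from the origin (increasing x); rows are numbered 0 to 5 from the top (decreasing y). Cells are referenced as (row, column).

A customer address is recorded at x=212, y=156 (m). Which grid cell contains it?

Column index: ⌊(212 − 22) / 18⌋ = ⌊10.556⌋ = 10
Row offset from origin: ⌊(156 − 24) / 39⌋ = ⌊3.385⌋ = 3 → row 2 (counted from top)

(2, 10)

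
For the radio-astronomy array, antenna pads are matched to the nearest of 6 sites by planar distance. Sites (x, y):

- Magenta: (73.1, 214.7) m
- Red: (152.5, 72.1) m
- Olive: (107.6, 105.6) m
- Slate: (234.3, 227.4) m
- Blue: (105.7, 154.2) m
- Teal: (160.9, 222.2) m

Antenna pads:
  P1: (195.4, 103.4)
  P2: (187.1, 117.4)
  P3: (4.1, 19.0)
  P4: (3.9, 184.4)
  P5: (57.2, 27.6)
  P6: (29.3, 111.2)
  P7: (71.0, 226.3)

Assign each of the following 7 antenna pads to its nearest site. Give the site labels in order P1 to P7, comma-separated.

Red, Red, Olive, Magenta, Olive, Olive, Magenta

P1 → Red (d²=2820.10)
P2 → Red (d²=3249.25)
P3 → Olive (d²=18211.81)
P4 → Magenta (d²=5706.73)
P5 → Olive (d²=8624.16)
P6 → Olive (d²=6162.25)
P7 → Magenta (d²=138.97)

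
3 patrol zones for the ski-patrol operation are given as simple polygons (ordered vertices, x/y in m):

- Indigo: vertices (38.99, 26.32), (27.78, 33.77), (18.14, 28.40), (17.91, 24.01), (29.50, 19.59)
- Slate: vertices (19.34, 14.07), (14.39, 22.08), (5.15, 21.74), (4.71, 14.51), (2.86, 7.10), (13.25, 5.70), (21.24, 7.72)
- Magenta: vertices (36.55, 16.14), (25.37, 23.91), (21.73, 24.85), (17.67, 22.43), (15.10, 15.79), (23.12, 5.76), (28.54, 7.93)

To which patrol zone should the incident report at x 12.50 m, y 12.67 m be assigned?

Slate

Cast a ray rightward from (12.50, 12.67). For each polygon, the edges (by vertex number in listed order) whose endpoints lie on opposite sides of y = 12.67, where each meets that height, and whether that is right or left of the point:
Indigo: no edge straddles that height → 0 crossings.
Slate: 4–5 at x≈4.251 (left), 7–1 at x≈19.759 (right) → 1 crossing.
Magenta: 5–6 at x≈17.595 (right), 7–1 at x≈33.165 (right) → 2 crossings.
Only Slate has an odd count, so the point is inside Slate.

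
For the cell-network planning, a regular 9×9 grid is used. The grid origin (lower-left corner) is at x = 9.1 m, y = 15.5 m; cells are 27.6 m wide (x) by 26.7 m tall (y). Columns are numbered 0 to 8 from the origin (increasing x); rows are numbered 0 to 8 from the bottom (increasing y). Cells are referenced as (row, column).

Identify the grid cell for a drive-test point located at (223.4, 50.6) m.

Column index: ⌊(223.4 − 9.1) / 27.6⌋ = ⌊7.764⌋ = 7
Row offset from origin: ⌊(50.6 − 15.5) / 26.7⌋ = ⌊1.315⌋ = 1 → row 1

(1, 7)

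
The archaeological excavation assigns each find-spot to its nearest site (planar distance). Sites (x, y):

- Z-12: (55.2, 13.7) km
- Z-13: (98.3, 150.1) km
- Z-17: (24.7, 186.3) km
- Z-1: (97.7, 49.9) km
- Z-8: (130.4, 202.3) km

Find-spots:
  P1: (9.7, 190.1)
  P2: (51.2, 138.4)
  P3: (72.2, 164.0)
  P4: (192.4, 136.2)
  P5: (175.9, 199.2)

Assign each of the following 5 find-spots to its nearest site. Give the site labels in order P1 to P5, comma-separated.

P1 → Z-17 (d²=239.44)
P2 → Z-13 (d²=2355.30)
P3 → Z-13 (d²=874.42)
P4 → Z-8 (d²=8213.21)
P5 → Z-8 (d²=2079.86)

Z-17, Z-13, Z-13, Z-8, Z-8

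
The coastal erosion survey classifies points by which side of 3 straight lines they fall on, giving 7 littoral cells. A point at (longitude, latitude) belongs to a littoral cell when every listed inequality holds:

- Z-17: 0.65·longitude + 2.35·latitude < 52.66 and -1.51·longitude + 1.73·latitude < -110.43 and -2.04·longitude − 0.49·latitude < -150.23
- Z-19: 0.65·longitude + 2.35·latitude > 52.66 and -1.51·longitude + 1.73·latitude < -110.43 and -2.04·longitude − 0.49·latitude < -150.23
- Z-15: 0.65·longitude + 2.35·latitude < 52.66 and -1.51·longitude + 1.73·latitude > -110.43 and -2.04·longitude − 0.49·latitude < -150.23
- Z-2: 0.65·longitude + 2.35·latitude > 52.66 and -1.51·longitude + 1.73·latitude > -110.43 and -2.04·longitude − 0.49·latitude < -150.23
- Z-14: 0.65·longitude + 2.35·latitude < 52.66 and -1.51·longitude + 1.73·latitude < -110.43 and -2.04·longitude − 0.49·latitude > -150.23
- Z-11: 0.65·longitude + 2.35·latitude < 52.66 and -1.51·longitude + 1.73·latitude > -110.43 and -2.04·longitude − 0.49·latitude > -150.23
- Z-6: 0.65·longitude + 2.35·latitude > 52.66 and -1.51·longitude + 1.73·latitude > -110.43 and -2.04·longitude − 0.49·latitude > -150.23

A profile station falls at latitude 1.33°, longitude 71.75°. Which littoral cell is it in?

Z-11

0.65·71.75 + 2.35·1.33 = 49.763, which is < 52.66
-1.51·71.75 + 1.73·1.33 = -106.042, which is > -110.43
-2.04·71.75 − 0.49·1.33 = -147.022, which is > -150.23
This sign pattern matches Z-11.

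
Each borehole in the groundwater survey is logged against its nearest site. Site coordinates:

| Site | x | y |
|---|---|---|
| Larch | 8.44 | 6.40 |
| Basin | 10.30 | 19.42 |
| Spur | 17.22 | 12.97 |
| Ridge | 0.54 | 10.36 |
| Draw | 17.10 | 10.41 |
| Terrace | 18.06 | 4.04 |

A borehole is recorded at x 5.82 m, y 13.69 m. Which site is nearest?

Ridge

Squared distances to each site:
Larch: 60.008; Basin: 52.903; Spur: 130.478; Ridge: 38.967; Draw: 137.997; Terrace: 242.940.
Minimum at Ridge.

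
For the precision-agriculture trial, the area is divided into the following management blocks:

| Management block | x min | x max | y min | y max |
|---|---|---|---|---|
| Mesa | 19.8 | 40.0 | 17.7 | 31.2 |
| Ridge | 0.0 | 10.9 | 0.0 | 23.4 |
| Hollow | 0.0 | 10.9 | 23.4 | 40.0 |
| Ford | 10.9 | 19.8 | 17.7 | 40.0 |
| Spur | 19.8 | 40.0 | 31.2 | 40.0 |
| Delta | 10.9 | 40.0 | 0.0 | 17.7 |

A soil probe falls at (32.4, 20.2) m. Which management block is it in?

Mesa

The point has x = 32.4 and y = 20.2.
Only Mesa satisfies 19.8 ≤ x ≤ 40.0 and 17.7 ≤ y ≤ 31.2.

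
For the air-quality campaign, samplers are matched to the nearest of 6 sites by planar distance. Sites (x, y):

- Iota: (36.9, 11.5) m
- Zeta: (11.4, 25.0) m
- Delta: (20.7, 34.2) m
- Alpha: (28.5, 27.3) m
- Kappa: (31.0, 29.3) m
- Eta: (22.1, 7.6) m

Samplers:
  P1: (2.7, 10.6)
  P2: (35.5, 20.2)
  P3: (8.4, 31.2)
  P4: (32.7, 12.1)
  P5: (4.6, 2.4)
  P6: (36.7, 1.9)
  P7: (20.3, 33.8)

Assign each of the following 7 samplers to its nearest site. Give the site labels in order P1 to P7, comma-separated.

Zeta, Iota, Zeta, Iota, Eta, Iota, Delta

P1 → Zeta (d²=283.05)
P2 → Iota (d²=77.65)
P3 → Zeta (d²=47.44)
P4 → Iota (d²=18.00)
P5 → Eta (d²=333.29)
P6 → Iota (d²=92.20)
P7 → Delta (d²=0.32)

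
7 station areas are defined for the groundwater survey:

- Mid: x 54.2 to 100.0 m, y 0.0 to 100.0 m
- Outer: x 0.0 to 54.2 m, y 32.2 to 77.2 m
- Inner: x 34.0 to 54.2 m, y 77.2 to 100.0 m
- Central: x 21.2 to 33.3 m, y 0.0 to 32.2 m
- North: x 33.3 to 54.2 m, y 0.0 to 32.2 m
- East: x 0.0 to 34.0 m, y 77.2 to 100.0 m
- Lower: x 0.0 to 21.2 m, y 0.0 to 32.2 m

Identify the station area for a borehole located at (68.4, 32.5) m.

The point has x = 68.4 and y = 32.5.
Only Mid satisfies 54.2 ≤ x ≤ 100.0 and 0.0 ≤ y ≤ 100.0.

Mid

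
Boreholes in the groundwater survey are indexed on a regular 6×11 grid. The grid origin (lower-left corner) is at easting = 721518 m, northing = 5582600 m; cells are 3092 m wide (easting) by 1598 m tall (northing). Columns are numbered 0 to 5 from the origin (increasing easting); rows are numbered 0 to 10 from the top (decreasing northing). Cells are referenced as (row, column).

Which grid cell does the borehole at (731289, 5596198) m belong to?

(2, 3)

Column index: ⌊(731289 − 721518) / 3092⌋ = ⌊3.160⌋ = 3
Row offset from origin: ⌊(5596198 − 5582600) / 1598⌋ = ⌊8.509⌋ = 8 → row 2 (counted from top)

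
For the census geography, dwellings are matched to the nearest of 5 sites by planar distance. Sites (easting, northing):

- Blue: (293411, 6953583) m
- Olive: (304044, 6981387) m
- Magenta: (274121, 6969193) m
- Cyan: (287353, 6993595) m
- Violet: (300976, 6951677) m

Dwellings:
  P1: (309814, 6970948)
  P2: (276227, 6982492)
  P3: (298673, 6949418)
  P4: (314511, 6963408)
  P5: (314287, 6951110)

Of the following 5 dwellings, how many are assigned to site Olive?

1

P1 → Olive
P2 → Magenta
P3 → Violet
P4 → Violet
P5 → Violet
1 of the 5 goes to Olive.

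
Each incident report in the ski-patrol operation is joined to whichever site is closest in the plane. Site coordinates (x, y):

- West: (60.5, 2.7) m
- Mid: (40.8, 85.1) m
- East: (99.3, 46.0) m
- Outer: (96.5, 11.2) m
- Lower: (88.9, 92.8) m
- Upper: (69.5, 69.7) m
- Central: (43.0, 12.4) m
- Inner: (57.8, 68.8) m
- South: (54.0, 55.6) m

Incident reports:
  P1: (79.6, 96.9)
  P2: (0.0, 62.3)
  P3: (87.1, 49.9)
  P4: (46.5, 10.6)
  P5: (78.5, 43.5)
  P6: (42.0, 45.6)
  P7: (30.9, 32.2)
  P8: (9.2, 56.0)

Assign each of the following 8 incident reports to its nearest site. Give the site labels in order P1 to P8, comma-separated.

P1 → Lower (d²=103.30)
P2 → Mid (d²=2184.48)
P3 → East (d²=164.05)
P4 → Central (d²=15.49)
P5 → East (d²=438.89)
P6 → South (d²=244.00)
P7 → Central (d²=538.45)
P8 → Mid (d²=1845.37)

Lower, Mid, East, Central, East, South, Central, Mid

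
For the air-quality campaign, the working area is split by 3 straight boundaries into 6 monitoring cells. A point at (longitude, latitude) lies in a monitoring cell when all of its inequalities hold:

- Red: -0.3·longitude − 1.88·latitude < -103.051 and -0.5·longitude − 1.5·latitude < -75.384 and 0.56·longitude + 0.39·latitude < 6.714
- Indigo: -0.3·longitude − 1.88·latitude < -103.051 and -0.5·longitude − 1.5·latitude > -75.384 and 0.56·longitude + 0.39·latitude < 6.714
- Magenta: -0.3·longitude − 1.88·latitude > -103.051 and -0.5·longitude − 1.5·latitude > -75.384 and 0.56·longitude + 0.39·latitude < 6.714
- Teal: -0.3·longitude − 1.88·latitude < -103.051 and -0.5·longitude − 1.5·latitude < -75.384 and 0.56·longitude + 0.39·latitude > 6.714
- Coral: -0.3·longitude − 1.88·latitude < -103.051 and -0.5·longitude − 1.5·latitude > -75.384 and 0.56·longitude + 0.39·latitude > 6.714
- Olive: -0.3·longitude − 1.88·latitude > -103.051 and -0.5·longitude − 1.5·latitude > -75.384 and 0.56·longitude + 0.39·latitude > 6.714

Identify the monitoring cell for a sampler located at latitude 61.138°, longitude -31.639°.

-0.3·-31.639 − 1.88·61.138 = -105.448, which is < -103.051
-0.5·-31.639 − 1.5·61.138 = -75.887, which is < -75.384
0.56·-31.639 + 0.39·61.138 = 6.126, which is < 6.714
This sign pattern matches Red.

Red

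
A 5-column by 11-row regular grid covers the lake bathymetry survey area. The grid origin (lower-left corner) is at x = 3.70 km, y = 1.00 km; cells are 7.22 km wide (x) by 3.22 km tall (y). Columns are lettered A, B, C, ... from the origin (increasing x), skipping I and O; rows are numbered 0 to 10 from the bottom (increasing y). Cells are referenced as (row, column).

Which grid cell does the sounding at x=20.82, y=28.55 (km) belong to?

(8, C)

Column index: ⌊(20.82 − 3.70) / 7.22⌋ = ⌊2.371⌋ = 2 → column C
Row offset from origin: ⌊(28.55 − 1.00) / 3.22⌋ = ⌊8.556⌋ = 8 → row 8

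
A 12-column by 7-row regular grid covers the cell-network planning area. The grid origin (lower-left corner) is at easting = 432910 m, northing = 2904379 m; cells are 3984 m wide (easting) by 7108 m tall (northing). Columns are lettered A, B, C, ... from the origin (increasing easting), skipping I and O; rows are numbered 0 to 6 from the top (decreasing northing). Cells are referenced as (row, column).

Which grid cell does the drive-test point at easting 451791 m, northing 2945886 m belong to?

(1, E)

Column index: ⌊(451791 − 432910) / 3984⌋ = ⌊4.739⌋ = 4 → column E
Row offset from origin: ⌊(2945886 − 2904379) / 7108⌋ = ⌊5.839⌋ = 5 → row 1 (counted from top)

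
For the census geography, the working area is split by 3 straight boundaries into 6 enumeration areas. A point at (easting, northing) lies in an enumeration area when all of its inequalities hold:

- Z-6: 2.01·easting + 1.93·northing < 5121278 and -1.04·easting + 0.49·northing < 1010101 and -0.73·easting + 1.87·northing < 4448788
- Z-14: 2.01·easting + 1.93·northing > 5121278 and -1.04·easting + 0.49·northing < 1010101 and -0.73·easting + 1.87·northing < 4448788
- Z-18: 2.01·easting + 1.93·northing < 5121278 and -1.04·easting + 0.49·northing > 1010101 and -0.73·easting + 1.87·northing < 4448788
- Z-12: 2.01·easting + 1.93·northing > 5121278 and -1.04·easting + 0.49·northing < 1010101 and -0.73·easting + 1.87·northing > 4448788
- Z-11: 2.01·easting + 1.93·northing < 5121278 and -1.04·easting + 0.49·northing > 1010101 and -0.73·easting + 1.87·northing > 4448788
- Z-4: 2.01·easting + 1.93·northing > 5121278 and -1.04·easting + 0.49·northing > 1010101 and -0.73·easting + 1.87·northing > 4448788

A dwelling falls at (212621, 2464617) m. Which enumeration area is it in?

2.01·212621 + 1.93·2464617 = 5184079.020, which is > 5121278
-1.04·212621 + 0.49·2464617 = 986536.490, which is < 1010101
-0.73·212621 + 1.87·2464617 = 4453620.460, which is > 4448788
This sign pattern matches Z-12.

Z-12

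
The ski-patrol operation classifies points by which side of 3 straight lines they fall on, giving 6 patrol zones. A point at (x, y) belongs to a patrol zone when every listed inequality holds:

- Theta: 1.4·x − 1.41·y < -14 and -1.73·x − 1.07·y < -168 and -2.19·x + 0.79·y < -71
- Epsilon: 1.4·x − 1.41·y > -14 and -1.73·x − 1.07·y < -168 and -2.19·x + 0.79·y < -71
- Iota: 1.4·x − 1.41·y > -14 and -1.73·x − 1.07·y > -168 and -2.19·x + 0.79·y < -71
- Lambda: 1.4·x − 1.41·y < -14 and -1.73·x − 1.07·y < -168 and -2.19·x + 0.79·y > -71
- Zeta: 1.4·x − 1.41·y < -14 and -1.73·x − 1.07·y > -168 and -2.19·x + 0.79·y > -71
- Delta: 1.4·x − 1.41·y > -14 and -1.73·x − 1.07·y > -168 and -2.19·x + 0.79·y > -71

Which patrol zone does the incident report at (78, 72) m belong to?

1.4·78 − 1.41·72 = 7.680, which is > -14
-1.73·78 − 1.07·72 = -211.980, which is < -168
-2.19·78 + 0.79·72 = -113.940, which is < -71
This sign pattern matches Epsilon.

Epsilon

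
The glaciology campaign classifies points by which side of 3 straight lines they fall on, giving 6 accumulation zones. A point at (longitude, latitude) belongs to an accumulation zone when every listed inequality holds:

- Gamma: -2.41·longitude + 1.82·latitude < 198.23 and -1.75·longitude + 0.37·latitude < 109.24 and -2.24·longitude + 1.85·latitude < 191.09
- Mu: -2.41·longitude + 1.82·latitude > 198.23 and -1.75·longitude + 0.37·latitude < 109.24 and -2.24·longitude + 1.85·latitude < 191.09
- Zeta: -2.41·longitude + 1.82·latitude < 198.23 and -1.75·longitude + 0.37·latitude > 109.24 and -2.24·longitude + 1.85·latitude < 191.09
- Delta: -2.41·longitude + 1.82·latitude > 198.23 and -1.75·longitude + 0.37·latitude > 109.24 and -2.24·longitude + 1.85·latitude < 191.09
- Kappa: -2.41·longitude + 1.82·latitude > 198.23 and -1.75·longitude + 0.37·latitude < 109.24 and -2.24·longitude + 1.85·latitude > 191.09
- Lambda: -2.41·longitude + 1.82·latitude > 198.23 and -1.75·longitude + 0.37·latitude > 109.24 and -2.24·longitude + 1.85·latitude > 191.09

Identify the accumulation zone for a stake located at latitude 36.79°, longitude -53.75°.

-2.41·-53.75 + 1.82·36.79 = 196.495, which is < 198.23
-1.75·-53.75 + 0.37·36.79 = 107.675, which is < 109.24
-2.24·-53.75 + 1.85·36.79 = 188.462, which is < 191.09
This sign pattern matches Gamma.

Gamma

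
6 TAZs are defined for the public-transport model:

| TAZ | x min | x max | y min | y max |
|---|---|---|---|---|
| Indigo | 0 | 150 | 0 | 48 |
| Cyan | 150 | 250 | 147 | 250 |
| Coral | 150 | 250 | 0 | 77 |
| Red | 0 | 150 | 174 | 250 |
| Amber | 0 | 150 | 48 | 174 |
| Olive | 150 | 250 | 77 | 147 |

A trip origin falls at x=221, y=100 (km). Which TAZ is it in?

Olive

The point has x = 221 and y = 100.
Only Olive satisfies 150 ≤ x ≤ 250 and 77 ≤ y ≤ 147.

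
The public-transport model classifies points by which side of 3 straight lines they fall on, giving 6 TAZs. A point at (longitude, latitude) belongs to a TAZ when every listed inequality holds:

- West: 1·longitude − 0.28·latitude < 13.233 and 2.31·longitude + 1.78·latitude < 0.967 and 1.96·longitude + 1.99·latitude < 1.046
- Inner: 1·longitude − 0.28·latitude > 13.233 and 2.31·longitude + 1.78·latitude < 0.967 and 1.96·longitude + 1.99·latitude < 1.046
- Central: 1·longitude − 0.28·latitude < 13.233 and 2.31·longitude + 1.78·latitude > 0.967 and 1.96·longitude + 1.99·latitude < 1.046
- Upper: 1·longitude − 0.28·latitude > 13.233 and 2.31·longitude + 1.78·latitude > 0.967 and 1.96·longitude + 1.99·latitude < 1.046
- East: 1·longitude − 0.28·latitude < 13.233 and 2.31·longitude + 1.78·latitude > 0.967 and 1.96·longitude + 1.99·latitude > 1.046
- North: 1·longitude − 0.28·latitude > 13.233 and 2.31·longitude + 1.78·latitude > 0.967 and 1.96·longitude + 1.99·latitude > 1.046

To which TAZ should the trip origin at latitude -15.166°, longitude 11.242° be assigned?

Inner

1·11.242 − 0.28·-15.166 = 15.488, which is > 13.233
2.31·11.242 + 1.78·-15.166 = -1.026, which is < 0.967
1.96·11.242 + 1.99·-15.166 = -8.146, which is < 1.046
This sign pattern matches Inner.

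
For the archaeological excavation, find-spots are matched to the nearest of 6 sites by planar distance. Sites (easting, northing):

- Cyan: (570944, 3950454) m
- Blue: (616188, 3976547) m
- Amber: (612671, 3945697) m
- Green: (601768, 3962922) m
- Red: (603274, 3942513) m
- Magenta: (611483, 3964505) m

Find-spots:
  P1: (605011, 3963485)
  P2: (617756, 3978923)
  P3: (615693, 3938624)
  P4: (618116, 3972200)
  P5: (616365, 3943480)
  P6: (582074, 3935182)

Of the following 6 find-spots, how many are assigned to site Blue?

2

P1 → Green
P2 → Blue
P3 → Amber
P4 → Blue
P5 → Amber
P6 → Cyan
2 of the 6 go to Blue.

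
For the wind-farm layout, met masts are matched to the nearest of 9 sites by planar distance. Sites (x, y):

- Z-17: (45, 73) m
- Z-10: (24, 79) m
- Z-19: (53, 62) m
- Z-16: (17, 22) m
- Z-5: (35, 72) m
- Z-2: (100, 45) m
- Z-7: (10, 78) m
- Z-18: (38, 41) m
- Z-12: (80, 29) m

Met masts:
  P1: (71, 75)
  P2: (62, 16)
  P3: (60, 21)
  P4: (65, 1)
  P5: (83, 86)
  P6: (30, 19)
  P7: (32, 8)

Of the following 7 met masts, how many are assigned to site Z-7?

0

P1 → Z-19
P2 → Z-12
P3 → Z-12
P4 → Z-12
P5 → Z-19
P6 → Z-16
P7 → Z-16
0 of the 7 go to Z-7.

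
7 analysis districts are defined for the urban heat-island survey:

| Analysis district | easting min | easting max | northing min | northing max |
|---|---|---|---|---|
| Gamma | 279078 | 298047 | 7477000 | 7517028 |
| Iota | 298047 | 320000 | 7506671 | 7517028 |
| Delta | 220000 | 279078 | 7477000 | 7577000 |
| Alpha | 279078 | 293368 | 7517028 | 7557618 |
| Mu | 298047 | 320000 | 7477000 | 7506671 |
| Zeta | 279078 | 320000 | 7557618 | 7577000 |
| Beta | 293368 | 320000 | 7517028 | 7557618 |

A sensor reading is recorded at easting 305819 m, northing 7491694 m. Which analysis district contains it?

The point has easting = 305819 and northing = 7491694.
Only Mu satisfies 298047 ≤ easting ≤ 320000 and 7477000 ≤ northing ≤ 7506671.

Mu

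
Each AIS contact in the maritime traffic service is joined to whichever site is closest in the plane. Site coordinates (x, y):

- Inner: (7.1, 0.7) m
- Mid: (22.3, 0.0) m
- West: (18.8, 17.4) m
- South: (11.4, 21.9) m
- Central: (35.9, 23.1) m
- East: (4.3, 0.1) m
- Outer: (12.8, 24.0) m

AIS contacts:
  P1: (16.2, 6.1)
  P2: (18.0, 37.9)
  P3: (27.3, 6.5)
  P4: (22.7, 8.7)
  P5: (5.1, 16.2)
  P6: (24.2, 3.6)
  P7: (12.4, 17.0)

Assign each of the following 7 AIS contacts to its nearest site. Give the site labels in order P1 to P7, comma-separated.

P1 → Mid (d²=74.42)
P2 → Outer (d²=220.25)
P3 → Mid (d²=67.25)
P4 → Mid (d²=75.85)
P5 → South (d²=72.18)
P6 → Mid (d²=16.57)
P7 → South (d²=25.01)

Mid, Outer, Mid, Mid, South, Mid, South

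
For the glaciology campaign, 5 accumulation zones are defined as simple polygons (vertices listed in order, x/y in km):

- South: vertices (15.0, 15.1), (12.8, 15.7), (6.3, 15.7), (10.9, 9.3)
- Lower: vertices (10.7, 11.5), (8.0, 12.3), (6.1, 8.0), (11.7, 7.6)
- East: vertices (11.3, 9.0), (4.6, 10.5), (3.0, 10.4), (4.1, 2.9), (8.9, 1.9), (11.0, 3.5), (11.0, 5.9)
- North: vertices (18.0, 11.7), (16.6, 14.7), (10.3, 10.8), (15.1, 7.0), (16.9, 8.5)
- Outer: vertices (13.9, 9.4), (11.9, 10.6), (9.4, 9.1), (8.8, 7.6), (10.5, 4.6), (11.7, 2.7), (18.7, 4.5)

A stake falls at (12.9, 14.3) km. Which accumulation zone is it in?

Cast a ray rightward from (12.9, 14.3). For each polygon, the edges (by vertex number in listed order) whose endpoints lie on opposite sides of y = 14.3, where each meets that height, and whether that is right or left of the point:
South: 3–4 at x≈7.31 (left), 4–1 at x≈14.43 (right) → 1 crossing.
Lower: no edge straddles that height → 0 crossings.
East: no edge straddles that height → 0 crossings.
North: 1–2 at x≈16.79 (right), 2–3 at x≈15.95 (right) → 2 crossings.
Outer: no edge straddles that height → 0 crossings.
Only South has an odd count, so the point is inside South.

South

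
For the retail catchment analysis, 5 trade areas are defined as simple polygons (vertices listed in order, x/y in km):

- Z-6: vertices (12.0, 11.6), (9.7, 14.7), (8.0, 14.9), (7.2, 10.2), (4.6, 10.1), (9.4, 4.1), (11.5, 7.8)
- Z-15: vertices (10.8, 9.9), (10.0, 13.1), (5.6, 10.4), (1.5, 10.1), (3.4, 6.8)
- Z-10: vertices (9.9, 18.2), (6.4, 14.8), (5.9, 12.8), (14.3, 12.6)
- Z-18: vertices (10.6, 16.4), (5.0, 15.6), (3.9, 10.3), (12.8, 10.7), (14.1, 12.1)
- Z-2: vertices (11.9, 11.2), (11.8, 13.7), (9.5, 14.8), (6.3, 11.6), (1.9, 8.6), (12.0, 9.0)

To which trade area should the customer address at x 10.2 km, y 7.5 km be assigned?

Cast a ray rightward from (10.2, 7.5). For each polygon, the edges (by vertex number in listed order) whose endpoints lie on opposite sides of y = 7.5, where each meets that height, and whether that is right or left of the point:
Z-6: 5–6 at x≈6.68 (left), 6–7 at x≈11.33 (right) → 1 crossing.
Z-15: 4–5 at x≈3.00 (left), 5–1 at x≈5.07 (left) → 0 crossings.
Z-10: no edge straddles that height → 0 crossings.
Z-18: no edge straddles that height → 0 crossings.
Z-2: no edge straddles that height → 0 crossings.
Only Z-6 has an odd count, so the point is inside Z-6.

Z-6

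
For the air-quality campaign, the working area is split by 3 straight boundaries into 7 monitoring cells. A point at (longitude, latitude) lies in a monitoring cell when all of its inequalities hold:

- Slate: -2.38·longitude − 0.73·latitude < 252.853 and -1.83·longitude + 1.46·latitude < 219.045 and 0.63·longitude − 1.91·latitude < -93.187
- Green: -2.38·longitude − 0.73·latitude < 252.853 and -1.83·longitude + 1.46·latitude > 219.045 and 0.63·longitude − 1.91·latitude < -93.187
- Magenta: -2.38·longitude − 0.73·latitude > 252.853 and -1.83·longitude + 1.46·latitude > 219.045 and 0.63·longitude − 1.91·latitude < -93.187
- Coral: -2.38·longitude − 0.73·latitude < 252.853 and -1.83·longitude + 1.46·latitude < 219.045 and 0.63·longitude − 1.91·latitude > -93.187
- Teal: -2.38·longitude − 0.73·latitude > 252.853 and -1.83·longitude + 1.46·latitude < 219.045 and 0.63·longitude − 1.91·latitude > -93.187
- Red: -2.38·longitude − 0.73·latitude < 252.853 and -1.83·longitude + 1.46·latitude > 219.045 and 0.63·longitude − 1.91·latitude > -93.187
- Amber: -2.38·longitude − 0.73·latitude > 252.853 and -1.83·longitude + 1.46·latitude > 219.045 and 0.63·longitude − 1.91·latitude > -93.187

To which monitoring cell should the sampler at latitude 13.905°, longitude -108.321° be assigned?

-2.38·-108.321 − 0.73·13.905 = 247.653, which is < 252.853
-1.83·-108.321 + 1.46·13.905 = 218.529, which is < 219.045
0.63·-108.321 − 1.91·13.905 = -94.801, which is < -93.187
This sign pattern matches Slate.

Slate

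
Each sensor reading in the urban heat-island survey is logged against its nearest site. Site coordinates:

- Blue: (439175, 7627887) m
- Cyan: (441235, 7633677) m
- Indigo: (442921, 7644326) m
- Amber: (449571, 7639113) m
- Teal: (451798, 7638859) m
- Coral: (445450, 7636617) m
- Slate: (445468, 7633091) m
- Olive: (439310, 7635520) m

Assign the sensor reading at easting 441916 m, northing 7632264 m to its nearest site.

Squared distances to each site:
Blue: 26671210.000; Cyan: 2460330.000; Indigo: 146501869.000; Amber: 105507826.000; Teal: 141147949.000; Coral: 31437765.000; Slate: 13300633.000; Olive: 17392772.000.
Minimum at Cyan.

Cyan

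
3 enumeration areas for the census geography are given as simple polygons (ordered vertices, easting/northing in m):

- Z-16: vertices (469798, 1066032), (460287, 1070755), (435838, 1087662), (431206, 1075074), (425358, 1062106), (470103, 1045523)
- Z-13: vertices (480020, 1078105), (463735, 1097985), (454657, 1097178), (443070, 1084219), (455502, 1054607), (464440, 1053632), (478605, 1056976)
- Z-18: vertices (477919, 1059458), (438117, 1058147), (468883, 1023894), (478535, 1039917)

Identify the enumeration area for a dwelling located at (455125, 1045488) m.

Z-18

Cast a ray rightward from (455125, 1045488). For each polygon, the edges (by vertex number in listed order) whose endpoints lie on opposite sides of northing = 1045488, where each meets that height, and whether that is right or left of the point:
Z-16: no edge straddles that height → 0 crossings.
Z-13: no edge straddles that height → 0 crossings.
Z-18: 2–3 at easting≈449487.3 (left), 4–1 at easting≈478359.4 (right) → 1 crossing.
Only Z-18 has an odd count, so the point is inside Z-18.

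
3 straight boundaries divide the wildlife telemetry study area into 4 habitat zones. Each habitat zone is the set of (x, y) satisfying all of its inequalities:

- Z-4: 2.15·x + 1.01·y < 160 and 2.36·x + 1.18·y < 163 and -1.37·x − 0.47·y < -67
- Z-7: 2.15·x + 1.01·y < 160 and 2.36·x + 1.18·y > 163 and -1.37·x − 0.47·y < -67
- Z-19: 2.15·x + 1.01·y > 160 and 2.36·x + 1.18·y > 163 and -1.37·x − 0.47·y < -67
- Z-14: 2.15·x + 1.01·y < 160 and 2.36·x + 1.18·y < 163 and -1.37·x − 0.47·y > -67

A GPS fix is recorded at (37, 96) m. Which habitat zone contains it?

Z-19

2.15·37 + 1.01·96 = 176.510, which is > 160
2.36·37 + 1.18·96 = 200.600, which is > 163
-1.37·37 − 0.47·96 = -95.810, which is < -67
This sign pattern matches Z-19.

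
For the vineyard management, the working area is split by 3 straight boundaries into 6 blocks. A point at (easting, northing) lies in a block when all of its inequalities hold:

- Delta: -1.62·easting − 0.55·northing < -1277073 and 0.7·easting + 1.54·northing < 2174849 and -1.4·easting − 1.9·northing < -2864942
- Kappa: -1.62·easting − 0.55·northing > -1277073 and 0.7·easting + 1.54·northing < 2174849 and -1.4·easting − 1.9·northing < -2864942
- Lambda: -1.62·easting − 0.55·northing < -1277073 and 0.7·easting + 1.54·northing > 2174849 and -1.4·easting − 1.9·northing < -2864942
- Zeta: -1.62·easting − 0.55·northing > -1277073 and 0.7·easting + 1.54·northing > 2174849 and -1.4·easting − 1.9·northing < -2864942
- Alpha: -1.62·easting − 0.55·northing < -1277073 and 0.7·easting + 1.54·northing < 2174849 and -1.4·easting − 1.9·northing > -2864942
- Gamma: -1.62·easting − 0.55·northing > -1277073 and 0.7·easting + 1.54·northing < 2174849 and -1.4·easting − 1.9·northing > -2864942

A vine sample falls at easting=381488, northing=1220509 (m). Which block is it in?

-1.62·381488 − 0.55·1220509 = -1289290.510, which is < -1277073
0.7·381488 + 1.54·1220509 = 2146625.460, which is < 2174849
-1.4·381488 − 1.9·1220509 = -2853050.300, which is > -2864942
This sign pattern matches Alpha.

Alpha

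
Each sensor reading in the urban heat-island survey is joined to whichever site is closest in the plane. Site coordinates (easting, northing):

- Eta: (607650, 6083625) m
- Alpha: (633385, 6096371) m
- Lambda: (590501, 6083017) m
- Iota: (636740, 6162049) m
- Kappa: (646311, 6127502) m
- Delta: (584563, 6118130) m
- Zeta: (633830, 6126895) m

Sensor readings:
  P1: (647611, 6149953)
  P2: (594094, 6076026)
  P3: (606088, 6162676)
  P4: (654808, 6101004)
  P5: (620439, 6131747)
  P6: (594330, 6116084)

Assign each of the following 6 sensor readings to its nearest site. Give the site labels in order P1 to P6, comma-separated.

Iota, Lambda, Iota, Alpha, Zeta, Delta

P1 → Iota (d²=264491857.00)
P2 → Lambda (d²=61783730.00)
P3 → Iota (d²=939938233.00)
P4 → Alpha (d²=480409618.00)
P5 → Zeta (d²=202860785.00)
P6 → Delta (d²=99580405.00)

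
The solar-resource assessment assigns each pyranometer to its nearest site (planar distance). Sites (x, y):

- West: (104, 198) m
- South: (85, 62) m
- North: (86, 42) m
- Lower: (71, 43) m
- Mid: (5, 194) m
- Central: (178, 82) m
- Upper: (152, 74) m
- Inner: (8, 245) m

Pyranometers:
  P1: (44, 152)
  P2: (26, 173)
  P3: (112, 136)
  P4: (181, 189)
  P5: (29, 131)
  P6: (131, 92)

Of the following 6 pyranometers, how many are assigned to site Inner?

P1 → Mid
P2 → Mid
P3 → West
P4 → West
P5 → Mid
P6 → Upper
0 of the 6 go to Inner.

0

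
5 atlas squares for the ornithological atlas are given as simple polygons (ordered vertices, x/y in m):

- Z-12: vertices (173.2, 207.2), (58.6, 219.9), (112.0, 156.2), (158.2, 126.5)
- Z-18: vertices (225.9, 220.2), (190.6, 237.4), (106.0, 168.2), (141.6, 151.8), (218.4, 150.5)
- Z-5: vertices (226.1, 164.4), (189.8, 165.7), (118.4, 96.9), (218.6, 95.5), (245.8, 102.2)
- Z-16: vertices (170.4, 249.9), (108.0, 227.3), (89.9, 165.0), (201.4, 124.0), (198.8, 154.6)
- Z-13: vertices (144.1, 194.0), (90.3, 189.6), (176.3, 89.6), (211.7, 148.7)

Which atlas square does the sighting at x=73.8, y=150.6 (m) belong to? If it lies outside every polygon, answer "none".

none

Cast a ray rightward from (73.8, 150.6). For each polygon, the edges (by vertex number in listed order) whose endpoints lie on opposite sides of y = 150.6, where each meets that height, and whether that is right or left of the point:
Z-12: 3–4 at x≈120.71 (right), 4–1 at x≈162.68 (right) → 2 crossings.
Z-18: 4–5 at x≈212.49 (right), 5–1 at x≈218.41 (right) → 2 crossings.
Z-5: 2–3 at x≈174.13 (right), 5–1 at x≈230.47 (right) → 2 crossings.
Z-16: 3–4 at x≈129.06 (right), 4–5 at x≈199.14 (right) → 2 crossings.
Z-13: 2–3 at x≈123.84 (right), 4–1 at x≈208.86 (right) → 2 crossings.
All counts are even, so the point lies outside every listed polygon.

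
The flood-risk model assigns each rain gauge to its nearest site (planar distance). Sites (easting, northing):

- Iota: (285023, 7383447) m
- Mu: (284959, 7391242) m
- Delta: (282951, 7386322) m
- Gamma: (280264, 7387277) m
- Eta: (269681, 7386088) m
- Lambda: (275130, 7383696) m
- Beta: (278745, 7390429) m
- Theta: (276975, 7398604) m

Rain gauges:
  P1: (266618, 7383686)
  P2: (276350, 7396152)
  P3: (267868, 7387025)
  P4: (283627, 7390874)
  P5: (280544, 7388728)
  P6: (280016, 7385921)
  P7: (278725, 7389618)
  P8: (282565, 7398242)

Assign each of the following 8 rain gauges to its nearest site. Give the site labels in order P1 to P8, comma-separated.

Eta, Theta, Eta, Mu, Gamma, Gamma, Beta, Theta

P1 → Eta (d²=15151573.00)
P2 → Theta (d²=6402929.00)
P3 → Eta (d²=4164938.00)
P4 → Mu (d²=1909648.00)
P5 → Gamma (d²=2183801.00)
P6 → Gamma (d²=1900240.00)
P7 → Beta (d²=658121.00)
P8 → Theta (d²=31379144.00)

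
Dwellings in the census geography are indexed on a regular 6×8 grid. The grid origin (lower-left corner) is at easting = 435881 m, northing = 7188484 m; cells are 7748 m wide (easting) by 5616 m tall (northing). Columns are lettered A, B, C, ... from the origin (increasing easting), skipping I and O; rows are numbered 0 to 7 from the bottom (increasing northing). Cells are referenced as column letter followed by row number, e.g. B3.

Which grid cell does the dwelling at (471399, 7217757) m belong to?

Column index: ⌊(471399 − 435881) / 7748⌋ = ⌊4.584⌋ = 4 → column E
Row offset from origin: ⌊(7217757 − 7188484) / 5616⌋ = ⌊5.212⌋ = 5 → row 5

E5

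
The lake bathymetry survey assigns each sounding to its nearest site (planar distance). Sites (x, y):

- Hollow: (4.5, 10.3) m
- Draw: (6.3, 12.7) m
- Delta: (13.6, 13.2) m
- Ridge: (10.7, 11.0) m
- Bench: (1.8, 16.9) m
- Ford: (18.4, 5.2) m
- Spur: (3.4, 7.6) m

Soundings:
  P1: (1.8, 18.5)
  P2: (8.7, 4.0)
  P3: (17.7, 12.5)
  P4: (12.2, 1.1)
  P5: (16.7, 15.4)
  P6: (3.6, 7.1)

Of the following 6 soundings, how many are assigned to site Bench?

P1 → Bench
P2 → Spur
P3 → Delta
P4 → Ford
P5 → Delta
P6 → Spur
1 of the 6 goes to Bench.

1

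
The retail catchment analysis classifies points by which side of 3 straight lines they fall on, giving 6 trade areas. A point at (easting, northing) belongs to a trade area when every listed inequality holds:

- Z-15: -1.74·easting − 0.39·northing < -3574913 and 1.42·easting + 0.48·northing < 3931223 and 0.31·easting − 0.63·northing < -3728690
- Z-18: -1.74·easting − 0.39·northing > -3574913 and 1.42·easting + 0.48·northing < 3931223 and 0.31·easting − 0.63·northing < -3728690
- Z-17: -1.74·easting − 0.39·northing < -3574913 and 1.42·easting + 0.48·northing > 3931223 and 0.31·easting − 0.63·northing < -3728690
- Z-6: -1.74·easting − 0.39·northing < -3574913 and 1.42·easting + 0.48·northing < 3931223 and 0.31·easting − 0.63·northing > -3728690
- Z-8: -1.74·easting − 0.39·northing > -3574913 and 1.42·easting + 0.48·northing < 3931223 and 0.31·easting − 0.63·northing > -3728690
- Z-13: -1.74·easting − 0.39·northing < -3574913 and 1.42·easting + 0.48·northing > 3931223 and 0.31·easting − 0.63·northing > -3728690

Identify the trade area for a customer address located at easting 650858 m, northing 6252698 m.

Z-18

-1.74·650858 − 0.39·6252698 = -3571045.140, which is > -3574913
1.42·650858 + 0.48·6252698 = 3925513.400, which is < 3931223
0.31·650858 − 0.63·6252698 = -3737433.760, which is < -3728690
This sign pattern matches Z-18.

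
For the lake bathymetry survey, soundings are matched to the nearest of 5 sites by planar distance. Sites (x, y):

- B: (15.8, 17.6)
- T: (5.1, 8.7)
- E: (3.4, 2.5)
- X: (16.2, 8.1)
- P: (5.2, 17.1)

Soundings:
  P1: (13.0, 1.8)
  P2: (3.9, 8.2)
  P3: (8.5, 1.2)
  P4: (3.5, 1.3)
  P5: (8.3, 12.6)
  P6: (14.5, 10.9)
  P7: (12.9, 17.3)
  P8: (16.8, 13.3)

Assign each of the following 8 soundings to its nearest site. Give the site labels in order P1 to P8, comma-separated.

P1 → X (d²=49.93)
P2 → T (d²=1.69)
P3 → E (d²=27.70)
P4 → E (d²=1.45)
P5 → T (d²=25.45)
P6 → X (d²=10.73)
P7 → B (d²=8.50)
P8 → B (d²=19.49)

X, T, E, E, T, X, B, B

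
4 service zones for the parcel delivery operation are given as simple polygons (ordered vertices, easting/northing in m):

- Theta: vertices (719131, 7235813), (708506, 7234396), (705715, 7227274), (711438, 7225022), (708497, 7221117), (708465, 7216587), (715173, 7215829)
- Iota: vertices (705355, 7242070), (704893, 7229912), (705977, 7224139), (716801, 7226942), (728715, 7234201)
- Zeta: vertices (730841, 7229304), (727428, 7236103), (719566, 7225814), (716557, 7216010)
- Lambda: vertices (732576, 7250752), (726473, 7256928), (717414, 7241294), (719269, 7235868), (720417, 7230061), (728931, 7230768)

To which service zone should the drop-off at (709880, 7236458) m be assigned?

Cast a ray rightward from (709880, 7236458). For each polygon, the edges (by vertex number in listed order) whose endpoints lie on opposite sides of northing = 7236458, where each meets that height, and whether that is right or left of the point:
Theta: no edge straddles that height → 0 crossings.
Iota: 1–2 at easting≈705141.7 (left), 5–1 at easting≈722014.8 (right) → 1 crossing.
Zeta: no edge straddles that height → 0 crossings.
Lambda: 3–4 at easting≈719067.3 (right), 6–1 at easting≈729968.8 (right) → 2 crossings.
Only Iota has an odd count, so the point is inside Iota.

Iota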